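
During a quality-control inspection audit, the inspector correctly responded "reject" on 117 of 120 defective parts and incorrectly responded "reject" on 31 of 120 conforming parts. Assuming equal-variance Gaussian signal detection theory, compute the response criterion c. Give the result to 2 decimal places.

c = -0.66

H = 117/120 = 0.9750
FA = 31/120 = 0.2583
z(0.9750) = 1.960, z(0.2583) = -0.649
c = −½·[z(H) + z(FA)] = −0.5 × (1.960 + (-0.649)) = -0.6555
c < 0: the inspector has a liberal response bias.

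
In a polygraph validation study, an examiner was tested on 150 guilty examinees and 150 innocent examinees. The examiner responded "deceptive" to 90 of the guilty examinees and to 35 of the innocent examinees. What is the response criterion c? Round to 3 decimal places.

H = 90/150 = 0.6000
FA = 35/150 = 0.2333
z(H) = z(0.6000) = 0.2533
z(FA) = z(0.2333) = -0.7280
c = −½·[z(H) + z(FA)] = −0.5 × (0.2533 + (-0.7280)) = 0.23735
c > 0: the examiner has a conservative response bias.

c = 0.237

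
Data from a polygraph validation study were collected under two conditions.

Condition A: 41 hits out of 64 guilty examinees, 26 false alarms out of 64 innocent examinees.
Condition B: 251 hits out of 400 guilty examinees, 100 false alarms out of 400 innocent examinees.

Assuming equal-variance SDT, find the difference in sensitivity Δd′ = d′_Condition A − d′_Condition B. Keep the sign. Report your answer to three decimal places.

Δd′ = -0.402

Condition A: z(0.6406) = 0.3601, z(0.4062) = -0.2373, d' = 0.5974
Condition B: z(0.6275) = 0.3252, z(0.2500) = -0.6745, d' = 0.9997
Δd' = d'_Condition A − d'_Condition B = 0.5974 − 0.9997 = -0.4023
Condition B has the higher sensitivity.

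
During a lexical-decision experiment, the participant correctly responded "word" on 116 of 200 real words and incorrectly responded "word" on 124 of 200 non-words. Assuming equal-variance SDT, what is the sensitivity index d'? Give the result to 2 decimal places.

d' = -0.10

H = 116/200 = 0.5800
FA = 124/200 = 0.6200
z(0.5800) = 0.2019, z(0.6200) = 0.3055
d' = z(H) − z(FA) = 0.2019 − 0.3055 = -0.1036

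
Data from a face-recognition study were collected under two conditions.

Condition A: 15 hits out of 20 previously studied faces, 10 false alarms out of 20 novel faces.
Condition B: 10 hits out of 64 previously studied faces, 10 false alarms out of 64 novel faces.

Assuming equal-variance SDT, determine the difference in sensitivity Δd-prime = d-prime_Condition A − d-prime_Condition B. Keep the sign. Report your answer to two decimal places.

Condition A: z(0.7500) = 0.674, z(0.5000) = 0.000, d' = 0.674
Condition B: z(0.1562) = -1.010, z(0.1562) = -1.010, d' = 0.000
Δd' = d'_Condition A − d'_Condition B = 0.674 − 0.000 = 0.674
Condition A has the higher sensitivity.

Δd-prime = 0.67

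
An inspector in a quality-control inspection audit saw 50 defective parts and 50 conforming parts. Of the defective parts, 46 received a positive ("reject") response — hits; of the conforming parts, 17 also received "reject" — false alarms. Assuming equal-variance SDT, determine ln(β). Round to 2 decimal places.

ln β = -0.90

H = 46/50 = 0.9200
FA = 17/50 = 0.3400
z(0.9200) = 1.405, z(0.3400) = -0.412
ln β = −½·[z(H)² − z(FA)²] = −0.5 × (1.974 − 0.170) = -0.902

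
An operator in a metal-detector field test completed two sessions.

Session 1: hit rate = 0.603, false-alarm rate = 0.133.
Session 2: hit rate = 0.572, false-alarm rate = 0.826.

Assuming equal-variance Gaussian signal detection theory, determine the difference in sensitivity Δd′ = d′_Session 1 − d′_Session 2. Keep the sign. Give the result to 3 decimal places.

Session 1: z(0.603) = 0.2611, z(0.133) = -1.1123, d' = 1.3734
Session 2: z(0.572) = 0.1815, z(0.826) = 0.9385, d' = -0.7570
Δd' = d'_Session 1 − d'_Session 2 = 1.3734 − (-0.7570) = 2.1304
Session 1 has the higher sensitivity.

Δd′ = 2.130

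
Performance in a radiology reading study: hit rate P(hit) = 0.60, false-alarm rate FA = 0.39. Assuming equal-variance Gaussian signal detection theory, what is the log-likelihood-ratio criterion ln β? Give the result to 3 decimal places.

Φ⁻¹(0.60) = 0.2533, Φ⁻¹(0.39) = -0.2793
ln β = −½·[z(H)² − z(FA)²] = −0.5 × (0.0642 − 0.0780) = 0.0069

ln β = 0.007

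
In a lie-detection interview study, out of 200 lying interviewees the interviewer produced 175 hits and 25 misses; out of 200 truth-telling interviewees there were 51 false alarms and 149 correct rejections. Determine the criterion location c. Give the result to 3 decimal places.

c = -0.246

H = 175/200 = 0.8750
FA = 51/200 = 0.2550
z(H) = z(0.8750) = 1.1503
z(FA) = z(0.2550) = -0.6588
c = −½·[z(H) + z(FA)] = −0.5 × (1.1503 + (-0.6588)) = -0.24575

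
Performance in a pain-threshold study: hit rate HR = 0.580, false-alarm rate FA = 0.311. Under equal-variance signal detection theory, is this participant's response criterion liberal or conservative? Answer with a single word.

conservative

z(H) = 0.202, z(FA) = -0.493
c = −½·(z(H) + z(FA)) = 0.1455
c > 0 → conservative criterion (biased toward responding “no”).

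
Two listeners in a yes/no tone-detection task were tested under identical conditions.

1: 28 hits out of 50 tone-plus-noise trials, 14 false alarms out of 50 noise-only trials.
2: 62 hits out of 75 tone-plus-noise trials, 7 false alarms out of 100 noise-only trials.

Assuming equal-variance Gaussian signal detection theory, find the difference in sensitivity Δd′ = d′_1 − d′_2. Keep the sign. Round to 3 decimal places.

1: z(0.5600) = 0.1510, z(0.2800) = -0.5828, d' = 0.7338
2: z(0.8267) = 0.9412, z(0.0700) = -1.4758, d' = 2.4170
Δd' = d'_1 − d'_2 = 0.7338 − 2.4170 = -1.6832
2 has the higher sensitivity.

Δd′ = -1.683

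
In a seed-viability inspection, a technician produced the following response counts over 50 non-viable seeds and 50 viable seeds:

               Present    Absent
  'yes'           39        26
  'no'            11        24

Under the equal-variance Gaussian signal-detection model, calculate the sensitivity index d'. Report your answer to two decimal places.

H = 39/50 = 0.7800
FA = 26/50 = 0.5200
z(H) = 0.772
z(FA) = 0.050
d' = z(H) − z(FA) = 0.772 − 0.050 = 0.722

d' = 0.72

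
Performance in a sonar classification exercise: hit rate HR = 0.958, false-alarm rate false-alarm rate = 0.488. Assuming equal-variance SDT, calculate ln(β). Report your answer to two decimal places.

z(0.958) = 1.728, z(0.488) = -0.030
ln β = −½·[z(H)² − z(FA)²] = −0.5 × (2.986 − 0.001) = -1.4925

ln β = -1.49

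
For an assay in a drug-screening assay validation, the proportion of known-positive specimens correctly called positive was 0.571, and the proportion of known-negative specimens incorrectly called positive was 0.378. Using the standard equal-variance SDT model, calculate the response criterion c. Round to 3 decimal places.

c = 0.066

Φ⁻¹(0.571) = 0.1789, Φ⁻¹(0.378) = -0.3107
c = −½·[z(H) + z(FA)] = −0.5 × (0.1789 + (-0.3107)) = 0.0659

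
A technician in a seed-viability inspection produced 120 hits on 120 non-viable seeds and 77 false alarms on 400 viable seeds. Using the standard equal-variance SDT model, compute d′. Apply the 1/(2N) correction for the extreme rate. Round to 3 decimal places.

d′ = 3.507

The hit rate is 120/120 = 1, so apply the 1/(2N) correction: H → 1 − 1/(2·120) = 0.99583.
z(H) = z(0.99583) = 2.6380
z(FA) = z(0.19250) = -0.8687
d' = 2.6380 − (-0.8687) = 3.5067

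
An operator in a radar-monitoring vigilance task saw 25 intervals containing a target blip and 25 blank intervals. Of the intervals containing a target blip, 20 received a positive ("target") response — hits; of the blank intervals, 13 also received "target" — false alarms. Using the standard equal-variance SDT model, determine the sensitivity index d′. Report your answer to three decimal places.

d′ = 0.791

H = 20/25 = 0.8000
FA = 13/25 = 0.5200
z(H) = z(0.8000) = 0.8416
z(FA) = z(0.5200) = 0.0502
d' = z(H) − z(FA) = 0.8416 − 0.0502 = 0.7914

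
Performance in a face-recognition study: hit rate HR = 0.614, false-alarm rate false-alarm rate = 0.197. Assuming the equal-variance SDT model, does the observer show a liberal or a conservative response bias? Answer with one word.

conservative

z(H) = 0.290, z(FA) = -0.852
c = −½·(z(H) + z(FA)) = 0.281
c > 0 → conservative criterion (biased toward responding “no”).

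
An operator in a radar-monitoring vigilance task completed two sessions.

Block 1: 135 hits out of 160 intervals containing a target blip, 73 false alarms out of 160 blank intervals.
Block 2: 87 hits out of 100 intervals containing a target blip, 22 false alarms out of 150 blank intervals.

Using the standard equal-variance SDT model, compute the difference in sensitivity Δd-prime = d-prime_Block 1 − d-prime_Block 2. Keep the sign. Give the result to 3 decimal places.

Block 1: z(0.8438) = 1.0102, z(0.4562) = -0.1100, d' = 1.1202
Block 2: z(0.8700) = 1.1264, z(0.1467) = -1.0507, d' = 2.1771
Δd' = d'_Block 1 − d'_Block 2 = 1.1202 − 2.1771 = -1.0569
Block 2 has the higher sensitivity.

Δd-prime = -1.057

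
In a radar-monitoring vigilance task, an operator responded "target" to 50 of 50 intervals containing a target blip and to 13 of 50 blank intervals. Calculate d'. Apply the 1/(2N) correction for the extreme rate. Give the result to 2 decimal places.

d' = 2.97

The hit rate is 50/50 = 1, so apply the 1/(2N) correction: H → 1 − 1/(2·50) = 0.99000.
z(H) = z(0.99000) = 2.326
z(FA) = z(0.26000) = -0.643
d' = 2.326 − (-0.643) = 2.969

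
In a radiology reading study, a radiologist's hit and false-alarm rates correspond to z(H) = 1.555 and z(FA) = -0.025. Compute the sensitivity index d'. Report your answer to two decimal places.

d' = z(H) − z(FA) = 1.555 − (-0.025) = 1.580

d' = 1.58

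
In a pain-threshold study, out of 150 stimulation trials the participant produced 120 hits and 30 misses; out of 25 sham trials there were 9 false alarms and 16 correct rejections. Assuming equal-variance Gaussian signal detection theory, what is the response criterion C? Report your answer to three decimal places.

H = 120/150 = 0.8000
FA = 9/25 = 0.3600
z(H) = 0.8416
z(FA) = -0.3585
c = −½·[z(H) + z(FA)] = −0.5 × (0.8416 + (-0.3585)) = -0.24155
c < 0: the participant has a liberal response bias.

C = -0.242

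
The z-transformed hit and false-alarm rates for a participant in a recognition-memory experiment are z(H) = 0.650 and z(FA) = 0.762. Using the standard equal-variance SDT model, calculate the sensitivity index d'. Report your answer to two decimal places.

d' = z(H) − z(FA) = 0.650 − 0.762 = -0.112

d' = -0.11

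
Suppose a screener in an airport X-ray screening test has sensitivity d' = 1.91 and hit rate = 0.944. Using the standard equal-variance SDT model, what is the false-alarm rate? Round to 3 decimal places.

false-alarm rate = 0.374

z(hit rate) = z(0.944) = 1.5893
z(FA) = z(H) − d' = 1.5893 − 1.91 = -0.3207
false-alarm rate = Φ(-0.3207) = 0.3742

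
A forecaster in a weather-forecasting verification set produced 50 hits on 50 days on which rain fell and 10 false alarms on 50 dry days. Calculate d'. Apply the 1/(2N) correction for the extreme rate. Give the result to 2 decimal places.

The hit rate is 50/50 = 1, so apply the 1/(2N) correction: H → 1 − 1/(2·50) = 0.99000.
z(H) = z(0.99000) = 2.326
z(FA) = z(0.20000) = -0.842
d' = 2.326 − (-0.842) = 3.168

d' = 3.17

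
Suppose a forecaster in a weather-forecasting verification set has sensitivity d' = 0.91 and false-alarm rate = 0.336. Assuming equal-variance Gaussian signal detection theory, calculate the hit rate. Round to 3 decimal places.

z(false-alarm rate) = z(0.336) = -0.4234
z(H) = z(FA) + d' = -0.4234 + 0.91 = 0.4866
hit rate = Φ(0.4866) = 0.6867

hit rate = 0.687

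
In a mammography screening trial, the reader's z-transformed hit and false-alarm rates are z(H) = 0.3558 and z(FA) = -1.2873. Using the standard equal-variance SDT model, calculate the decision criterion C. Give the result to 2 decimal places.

c = −½·[z(H) + z(FA)] = −½·(0.3558 + (-1.2873)) = 0.46575
c > 0: the reader has a conservative response bias.

C = 0.47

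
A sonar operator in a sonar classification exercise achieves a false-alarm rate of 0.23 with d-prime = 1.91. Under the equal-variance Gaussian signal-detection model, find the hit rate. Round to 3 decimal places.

hit rate = 0.879

z(false-alarm rate) = z(0.23) = -0.7388
z(H) = z(FA) + d' = -0.7388 + 1.91 = 1.1712
hit rate = Φ(1.1712) = 0.8792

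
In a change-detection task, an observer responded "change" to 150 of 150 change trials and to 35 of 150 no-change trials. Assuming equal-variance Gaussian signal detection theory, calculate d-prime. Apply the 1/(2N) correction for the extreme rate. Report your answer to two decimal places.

The hit rate is 150/150 = 1, so apply the 1/(2N) correction: H → 1 − 1/(2·150) = 0.99667.
z(H) = z(0.99667) = 2.713
z(FA) = z(0.23333) = -0.728
d' = 2.713 − (-0.728) = 3.441

d-prime = 3.44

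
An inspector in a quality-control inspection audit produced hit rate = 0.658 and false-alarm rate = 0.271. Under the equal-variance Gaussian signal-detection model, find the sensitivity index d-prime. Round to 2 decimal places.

d-prime = 1.02

Φ⁻¹(H) = 0.407
Φ⁻¹(FA) = -0.610
d' = z(H) − z(FA) = 0.407 − (-0.610) = 1.017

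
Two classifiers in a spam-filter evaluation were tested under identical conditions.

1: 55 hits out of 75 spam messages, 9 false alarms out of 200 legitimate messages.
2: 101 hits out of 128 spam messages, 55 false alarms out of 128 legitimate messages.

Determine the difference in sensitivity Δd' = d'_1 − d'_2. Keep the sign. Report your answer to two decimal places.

1: z(0.7333) = 0.623, z(0.0450) = -1.695, d' = 2.318
2: z(0.7891) = 0.803, z(0.4297) = -0.177, d' = 0.980
Δd' = d'_1 − d'_2 = 2.318 − 0.980 = 1.338
1 has the higher sensitivity.

Δd' = 1.34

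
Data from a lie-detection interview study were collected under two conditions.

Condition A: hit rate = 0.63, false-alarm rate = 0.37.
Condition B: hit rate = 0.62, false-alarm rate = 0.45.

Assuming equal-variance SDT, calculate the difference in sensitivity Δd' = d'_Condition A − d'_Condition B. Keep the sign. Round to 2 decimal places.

Δd' = 0.23

Condition A: z(0.63) = 0.332, z(0.37) = -0.332, d' = 0.664
Condition B: z(0.62) = 0.305, z(0.45) = -0.126, d' = 0.431
Δd' = d'_Condition A − d'_Condition B = 0.664 − 0.431 = 0.233
Condition A has the higher sensitivity.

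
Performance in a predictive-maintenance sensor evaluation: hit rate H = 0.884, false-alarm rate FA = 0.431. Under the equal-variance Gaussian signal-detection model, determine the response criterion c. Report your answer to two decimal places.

z(0.884) = 1.1952, z(0.431) = -0.1738
c = −½·[z(H) + z(FA)] = −0.5 × (1.1952 + (-0.1738)) = -0.5107
c < 0: the model has a liberal response bias.

c = -0.51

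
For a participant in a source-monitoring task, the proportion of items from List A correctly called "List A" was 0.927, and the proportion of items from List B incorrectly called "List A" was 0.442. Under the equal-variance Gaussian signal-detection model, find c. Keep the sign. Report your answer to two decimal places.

c = -0.65

Φ⁻¹(0.927) = 1.454, Φ⁻¹(0.442) = -0.146
c = −½·[z(H) + z(FA)] = −0.5 × (1.454 + (-0.146)) = -0.654
c < 0: the participant has a liberal response bias.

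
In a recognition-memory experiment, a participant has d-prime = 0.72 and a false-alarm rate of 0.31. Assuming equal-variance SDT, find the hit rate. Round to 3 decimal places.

hit rate = 0.589

z(false-alarm rate) = z(0.31) = -0.4959
z(H) = z(FA) + d' = -0.4959 + 0.72 = 0.2241
hit rate = Φ(0.2241) = 0.5887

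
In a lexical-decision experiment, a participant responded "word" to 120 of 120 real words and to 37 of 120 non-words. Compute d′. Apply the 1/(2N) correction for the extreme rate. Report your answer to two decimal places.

d′ = 3.14

The hit rate is 120/120 = 1, so apply the 1/(2N) correction: H → 1 − 1/(2·120) = 0.99583.
z(H) = z(0.99583) = 2.638
z(FA) = z(0.30833) = -0.501
d' = 2.638 − (-0.501) = 3.139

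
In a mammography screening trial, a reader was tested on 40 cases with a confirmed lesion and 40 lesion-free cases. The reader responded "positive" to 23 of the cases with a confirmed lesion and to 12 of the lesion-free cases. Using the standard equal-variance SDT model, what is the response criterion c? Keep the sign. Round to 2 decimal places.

H = 23/40 = 0.5750
FA = 12/40 = 0.3000
z(0.5750) = 0.1891, z(0.3000) = -0.5244
c = −½·[z(H) + z(FA)] = −0.5 × (0.1891 + (-0.5244)) = 0.16765
c > 0: the reader has a conservative response bias.

c = 0.17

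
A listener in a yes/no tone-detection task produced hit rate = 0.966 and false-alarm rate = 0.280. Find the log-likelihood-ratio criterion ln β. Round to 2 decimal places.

z(0.966) = 1.825, z(0.280) = -0.583
ln β = −½·[z(H)² − z(FA)²] = −0.5 × (3.331 − 0.340) = -1.4955

ln β = -1.50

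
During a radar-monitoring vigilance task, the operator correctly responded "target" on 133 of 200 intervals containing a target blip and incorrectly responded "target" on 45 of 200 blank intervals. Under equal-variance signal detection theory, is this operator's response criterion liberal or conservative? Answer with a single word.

z(H) = 0.426, z(FA) = -0.755
c = −½·(z(H) + z(FA)) = 0.1645
c > 0 → conservative criterion (biased toward responding “no”).

conservative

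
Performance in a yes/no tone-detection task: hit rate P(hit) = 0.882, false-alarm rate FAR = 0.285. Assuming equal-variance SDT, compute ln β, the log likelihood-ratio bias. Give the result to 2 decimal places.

ln β = -0.54

Φ⁻¹(H) = 1.185
Φ⁻¹(FA) = -0.568
ln β = −½·[z(H)² − z(FA)²] = −0.5 × (1.404 − 0.323) = -0.5405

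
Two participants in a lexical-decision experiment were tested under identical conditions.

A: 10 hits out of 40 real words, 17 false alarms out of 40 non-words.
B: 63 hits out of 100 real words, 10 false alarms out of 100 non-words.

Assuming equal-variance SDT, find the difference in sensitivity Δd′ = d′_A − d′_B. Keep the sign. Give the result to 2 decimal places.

Δd′ = -2.10

A: z(0.2500) = -0.674, z(0.4250) = -0.189, d' = -0.485
B: z(0.6300) = 0.332, z(0.1000) = -1.282, d' = 1.614
Δd' = d'_A − d'_B = -0.485 − 1.614 = -2.099
B has the higher sensitivity.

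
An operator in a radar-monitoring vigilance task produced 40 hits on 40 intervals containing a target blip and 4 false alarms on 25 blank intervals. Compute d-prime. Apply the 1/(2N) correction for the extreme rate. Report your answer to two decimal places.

The hit rate is 40/40 = 1, so apply the 1/(2N) correction: H → 1 − 1/(2·40) = 0.98750.
z(H) = z(0.98750) = 2.241
z(FA) = z(0.16000) = -0.994
d' = 2.241 − (-0.994) = 3.235

d-prime = 3.24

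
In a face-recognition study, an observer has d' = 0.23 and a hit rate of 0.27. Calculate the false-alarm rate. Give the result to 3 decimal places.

false-alarm rate = 0.200

z(hit rate) = z(0.27) = -0.6128
z(FA) = z(H) − d' = -0.6128 − 0.23 = -0.8428
false-alarm rate = Φ(-0.8428) = 0.1997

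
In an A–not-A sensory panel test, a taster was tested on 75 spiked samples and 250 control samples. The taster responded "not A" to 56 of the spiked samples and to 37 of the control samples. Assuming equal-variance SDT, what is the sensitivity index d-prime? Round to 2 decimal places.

d-prime = 1.71

H = 56/75 = 0.7467
FA = 37/250 = 0.1480
z(0.7467) = 0.664, z(0.1480) = -1.045
d' = z(H) − z(FA) = 0.664 − (-1.045) = 1.709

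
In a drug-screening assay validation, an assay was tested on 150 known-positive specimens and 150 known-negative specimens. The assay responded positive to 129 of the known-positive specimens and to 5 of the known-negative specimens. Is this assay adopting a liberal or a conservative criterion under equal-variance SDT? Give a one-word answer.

conservative

z(H) = 1.080, z(FA) = -1.834
c = −½·(z(H) + z(FA)) = 0.377
c > 0 → conservative criterion (biased toward responding “no”).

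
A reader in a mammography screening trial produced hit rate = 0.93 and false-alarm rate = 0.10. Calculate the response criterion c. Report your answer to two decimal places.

Φ⁻¹(0.93) = 1.4758, Φ⁻¹(0.10) = -1.2816
c = −½·[z(H) + z(FA)] = −0.5 × (1.4758 + (-1.2816)) = -0.0971
c < 0: the reader has a liberal response bias.

c = -0.10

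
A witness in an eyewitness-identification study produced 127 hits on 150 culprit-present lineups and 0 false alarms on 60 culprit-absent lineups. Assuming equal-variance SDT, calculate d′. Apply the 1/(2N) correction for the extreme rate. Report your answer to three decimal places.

d′ = 3.416

The false-alarm rate is 0/60 = 0, so apply the 1/(2N) correction: FA → 1/(2·60) = 0.00833.
z(H) = z(0.84667) = 1.0223
z(FA) = z(0.00833) = -2.3941
d' = 1.0223 − (-2.3941) = 3.4164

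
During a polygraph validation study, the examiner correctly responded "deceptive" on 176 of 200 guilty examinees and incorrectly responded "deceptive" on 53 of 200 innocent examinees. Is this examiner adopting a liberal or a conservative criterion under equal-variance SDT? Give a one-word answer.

z(H) = 1.175, z(FA) = -0.628
c = −½·(z(H) + z(FA)) = -0.2735
c < 0 → liberal criterion (biased toward responding “yes”).

liberal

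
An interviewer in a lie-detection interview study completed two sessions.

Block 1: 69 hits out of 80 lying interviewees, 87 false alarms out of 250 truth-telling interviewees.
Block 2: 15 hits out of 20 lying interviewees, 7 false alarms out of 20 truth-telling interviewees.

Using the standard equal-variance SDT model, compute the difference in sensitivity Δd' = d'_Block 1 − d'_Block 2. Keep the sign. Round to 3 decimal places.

Δd' = 0.423

Block 1: z(0.8625) = 1.0916, z(0.3480) = -0.3907, d' = 1.4823
Block 2: z(0.7500) = 0.6745, z(0.3500) = -0.3853, d' = 1.0598
Δd' = d'_Block 1 − d'_Block 2 = 1.4823 − 1.0598 = 0.4225
Block 1 has the higher sensitivity.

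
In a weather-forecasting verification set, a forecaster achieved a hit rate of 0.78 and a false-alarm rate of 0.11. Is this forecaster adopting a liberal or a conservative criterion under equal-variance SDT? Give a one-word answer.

conservative

z(H) = 0.772, z(FA) = -1.227
c = −½·(z(H) + z(FA)) = 0.2275
c > 0 → conservative criterion (biased toward responding “no”).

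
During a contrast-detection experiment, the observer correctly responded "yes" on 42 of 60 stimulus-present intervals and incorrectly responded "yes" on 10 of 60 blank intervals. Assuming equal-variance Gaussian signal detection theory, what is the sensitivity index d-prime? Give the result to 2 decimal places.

H = 42/60 = 0.7000
FA = 10/60 = 0.1667
Φ⁻¹(H) = Φ⁻¹(0.7000) = 0.5244
Φ⁻¹(FA) = Φ⁻¹(0.1667) = -0.9673
d' = z(H) − z(FA) = 0.5244 − (-0.9673) = 1.4917

d-prime = 1.49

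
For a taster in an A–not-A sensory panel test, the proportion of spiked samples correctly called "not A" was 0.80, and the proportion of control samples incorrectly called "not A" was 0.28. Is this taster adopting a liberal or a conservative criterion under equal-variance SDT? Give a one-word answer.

z(H) = 0.842, z(FA) = -0.583
c = −½·(z(H) + z(FA)) = -0.1295
c < 0 → liberal criterion (biased toward responding “yes”).

liberal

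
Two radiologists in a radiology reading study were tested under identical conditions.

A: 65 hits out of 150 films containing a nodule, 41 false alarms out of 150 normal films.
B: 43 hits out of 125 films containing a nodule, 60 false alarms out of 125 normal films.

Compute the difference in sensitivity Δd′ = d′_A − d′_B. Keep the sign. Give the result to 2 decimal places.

Δd′ = 0.79

A: z(0.4333) = -0.168, z(0.2733) = -0.603, d' = 0.435
B: z(0.3440) = -0.402, z(0.4800) = -0.050, d' = -0.352
Δd' = d'_A − d'_B = 0.435 − (-0.352) = 0.787
A has the higher sensitivity.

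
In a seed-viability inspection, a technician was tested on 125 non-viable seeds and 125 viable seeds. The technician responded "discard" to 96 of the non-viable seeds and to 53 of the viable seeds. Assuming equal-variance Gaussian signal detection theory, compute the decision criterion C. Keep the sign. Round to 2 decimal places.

C = -0.27

H = 96/125 = 0.7680
FA = 53/125 = 0.4240
z(0.7680) = 0.732, z(0.4240) = -0.192
c = −½·[z(H) + z(FA)] = −0.5 × (0.732 + (-0.192)) = -0.270
c < 0: the technician has a liberal response bias.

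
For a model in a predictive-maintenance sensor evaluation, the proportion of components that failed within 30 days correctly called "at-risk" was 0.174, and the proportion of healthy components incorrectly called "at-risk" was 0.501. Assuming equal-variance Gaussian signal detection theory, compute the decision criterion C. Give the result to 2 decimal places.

C = 0.47

z(0.174) = -0.938, z(0.501) = 0.003
c = −½·[z(H) + z(FA)] = −0.5 × (-0.938 + 0.003) = 0.4675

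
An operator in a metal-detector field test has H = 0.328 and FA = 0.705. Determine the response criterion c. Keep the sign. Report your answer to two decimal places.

z(0.328) = -0.445, z(0.705) = 0.539
c = −½·[z(H) + z(FA)] = −0.5 × (-0.445 + 0.539) = -0.047

c = -0.05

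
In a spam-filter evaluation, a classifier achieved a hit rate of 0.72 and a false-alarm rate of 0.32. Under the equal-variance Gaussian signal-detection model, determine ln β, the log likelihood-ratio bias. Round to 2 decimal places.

z(H) = z(0.72) = 0.583
z(FA) = z(0.32) = -0.468
ln β = −½·[z(H)² − z(FA)²] = −0.5 × (0.340 − 0.219) = -0.0605

ln β = -0.06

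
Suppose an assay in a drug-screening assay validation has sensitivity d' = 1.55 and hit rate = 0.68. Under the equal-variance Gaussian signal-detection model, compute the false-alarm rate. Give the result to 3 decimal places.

z(hit rate) = z(0.68) = 0.4677
z(FA) = z(H) − d' = 0.4677 − 1.55 = -1.0823
false-alarm rate = Φ(-1.0823) = 0.1396

false-alarm rate = 0.140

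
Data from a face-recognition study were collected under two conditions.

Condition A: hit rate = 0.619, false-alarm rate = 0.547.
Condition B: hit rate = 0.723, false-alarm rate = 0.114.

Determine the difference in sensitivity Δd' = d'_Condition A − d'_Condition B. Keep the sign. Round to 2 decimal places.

Δd' = -1.61

Condition A: z(0.619) = 0.303, z(0.547) = 0.118, d' = 0.185
Condition B: z(0.723) = 0.592, z(0.114) = -1.206, d' = 1.798
Δd' = d'_Condition A − d'_Condition B = 0.185 − 1.798 = -1.613
Condition B has the higher sensitivity.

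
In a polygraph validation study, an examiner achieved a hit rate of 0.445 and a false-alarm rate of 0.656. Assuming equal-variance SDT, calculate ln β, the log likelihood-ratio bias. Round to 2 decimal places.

ln β = 0.07

Φ⁻¹(H) = Φ⁻¹(0.445) = -0.138
Φ⁻¹(FA) = Φ⁻¹(0.656) = 0.402
ln β = −½·[z(H)² − z(FA)²] = −0.5 × (0.019 − 0.162) = 0.0715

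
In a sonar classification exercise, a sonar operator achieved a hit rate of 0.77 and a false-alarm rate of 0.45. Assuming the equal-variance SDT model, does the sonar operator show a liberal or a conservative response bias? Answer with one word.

z(H) = 0.739, z(FA) = -0.126
c = −½·(z(H) + z(FA)) = -0.3065
c < 0 → liberal criterion (biased toward responding “yes”).

liberal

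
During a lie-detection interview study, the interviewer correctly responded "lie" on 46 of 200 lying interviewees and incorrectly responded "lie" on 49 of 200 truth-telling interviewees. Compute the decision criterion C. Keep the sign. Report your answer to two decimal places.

C = 0.71

H = 46/200 = 0.2300
FA = 49/200 = 0.2450
z(H) = z(0.2300) = -0.739
z(FA) = z(0.2450) = -0.690
c = −½·[z(H) + z(FA)] = −0.5 × (-0.739 + (-0.690)) = 0.7145
c > 0: the interviewer has a conservative response bias.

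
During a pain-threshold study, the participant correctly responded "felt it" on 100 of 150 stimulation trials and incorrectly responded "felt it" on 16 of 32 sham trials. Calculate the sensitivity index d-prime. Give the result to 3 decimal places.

H = 100/150 = 0.6667
FA = 16/32 = 0.5000
z(H) = 0.4308
z(FA) = 0.0000
d' = z(H) − z(FA) = 0.4308 − 0.0000 = 0.4308

d-prime = 0.431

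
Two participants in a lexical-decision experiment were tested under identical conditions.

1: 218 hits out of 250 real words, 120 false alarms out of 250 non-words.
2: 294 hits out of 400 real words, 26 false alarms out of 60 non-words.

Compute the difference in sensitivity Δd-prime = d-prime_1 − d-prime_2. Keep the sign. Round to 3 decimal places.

Δd-prime = 0.390

1: z(0.8720) = 1.1359, z(0.4800) = -0.0502, d' = 1.1861
2: z(0.7350) = 0.6280, z(0.4333) = -0.1680, d' = 0.7960
Δd' = d'_1 − d'_2 = 1.1861 − 0.7960 = 0.3901
1 has the higher sensitivity.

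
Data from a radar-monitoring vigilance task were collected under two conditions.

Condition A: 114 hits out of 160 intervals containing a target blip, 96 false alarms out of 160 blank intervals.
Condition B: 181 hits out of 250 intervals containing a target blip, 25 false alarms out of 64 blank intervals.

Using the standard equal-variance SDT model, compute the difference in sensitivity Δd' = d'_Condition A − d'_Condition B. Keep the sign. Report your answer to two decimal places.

Δd' = -0.57

Condition A: z(0.7125) = 0.561, z(0.6000) = 0.253, d' = 0.308
Condition B: z(0.7240) = 0.595, z(0.3906) = -0.278, d' = 0.873
Δd' = d'_Condition A − d'_Condition B = 0.308 − 0.873 = -0.565
Condition B has the higher sensitivity.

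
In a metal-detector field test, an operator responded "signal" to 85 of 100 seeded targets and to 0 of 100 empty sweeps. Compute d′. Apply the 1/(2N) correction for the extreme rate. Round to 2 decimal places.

d′ = 3.61

The false-alarm rate is 0/100 = 0, so apply the 1/(2N) correction: FA → 1/(2·100) = 0.00500.
z(H) = z(0.85000) = 1.036
z(FA) = z(0.00500) = -2.576
d' = 1.036 − (-2.576) = 3.612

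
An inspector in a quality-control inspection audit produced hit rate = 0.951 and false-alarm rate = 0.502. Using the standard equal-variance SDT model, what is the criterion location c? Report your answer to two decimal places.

c = -0.83

Φ⁻¹(0.951) = 1.6546, Φ⁻¹(0.502) = 0.0050
c = −½·[z(H) + z(FA)] = −0.5 × (1.6546 + 0.0050) = -0.8298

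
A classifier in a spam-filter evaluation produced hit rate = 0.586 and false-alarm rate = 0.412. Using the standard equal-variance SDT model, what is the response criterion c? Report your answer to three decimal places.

c = 0.003

z(H) = 0.2173
z(FA) = -0.2224
c = −½·[z(H) + z(FA)] = −0.5 × (0.2173 + (-0.2224)) = 0.00255
c > 0: the classifier has a conservative response bias.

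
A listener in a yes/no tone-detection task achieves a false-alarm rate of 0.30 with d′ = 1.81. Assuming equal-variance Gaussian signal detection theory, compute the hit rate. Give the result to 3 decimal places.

hit rate = 0.901

z(false-alarm rate) = z(0.30) = -0.5244
z(H) = z(FA) + d' = -0.5244 + 1.81 = 1.2856
hit rate = Φ(1.2856) = 0.9007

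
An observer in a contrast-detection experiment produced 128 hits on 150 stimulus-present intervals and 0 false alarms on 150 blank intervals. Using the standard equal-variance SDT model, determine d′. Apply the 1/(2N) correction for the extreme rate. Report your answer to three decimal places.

d′ = 3.764

The false-alarm rate is 0/150 = 0, so apply the 1/(2N) correction: FA → 1/(2·150) = 0.00333.
z(H) = z(0.85333) = 1.0508
z(FA) = z(0.00333) = -2.7134
d' = 1.0508 − (-2.7134) = 3.7642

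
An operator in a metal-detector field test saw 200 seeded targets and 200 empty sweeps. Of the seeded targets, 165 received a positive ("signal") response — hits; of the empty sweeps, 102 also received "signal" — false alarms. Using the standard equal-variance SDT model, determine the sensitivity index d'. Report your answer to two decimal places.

H = 165/200 = 0.8250
FA = 102/200 = 0.5100
z(H) = 0.9346
z(FA) = 0.0251
d' = z(H) − z(FA) = 0.9346 − 0.0251 = 0.9095

d' = 0.91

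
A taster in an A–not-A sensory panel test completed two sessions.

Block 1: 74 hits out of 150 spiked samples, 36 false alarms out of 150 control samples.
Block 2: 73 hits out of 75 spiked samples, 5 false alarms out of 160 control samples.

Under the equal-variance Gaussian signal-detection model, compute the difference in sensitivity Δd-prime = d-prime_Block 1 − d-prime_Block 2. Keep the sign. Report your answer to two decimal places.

Δd-prime = -3.11

Block 1: z(0.4933) = -0.017, z(0.2400) = -0.706, d' = 0.689
Block 2: z(0.9733) = 1.932, z(0.0312) = -1.863, d' = 3.795
Δd' = d'_Block 1 − d'_Block 2 = 0.689 − 3.795 = -3.106
Block 2 has the higher sensitivity.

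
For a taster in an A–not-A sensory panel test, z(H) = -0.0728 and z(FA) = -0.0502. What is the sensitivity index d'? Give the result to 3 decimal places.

d' = -0.023

d' = z(H) − z(FA) = -0.0728 − (-0.0502) = -0.0226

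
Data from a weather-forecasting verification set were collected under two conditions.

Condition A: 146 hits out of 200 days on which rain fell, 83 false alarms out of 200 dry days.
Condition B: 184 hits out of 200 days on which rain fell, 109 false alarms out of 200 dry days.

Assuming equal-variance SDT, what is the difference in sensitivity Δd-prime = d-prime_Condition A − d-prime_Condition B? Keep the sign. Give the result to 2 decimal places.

Δd-prime = -0.46

Condition A: z(0.7300) = 0.613, z(0.4150) = -0.215, d' = 0.828
Condition B: z(0.9200) = 1.405, z(0.5450) = 0.113, d' = 1.292
Δd' = d'_Condition A − d'_Condition B = 0.828 − 1.292 = -0.464
Condition B has the higher sensitivity.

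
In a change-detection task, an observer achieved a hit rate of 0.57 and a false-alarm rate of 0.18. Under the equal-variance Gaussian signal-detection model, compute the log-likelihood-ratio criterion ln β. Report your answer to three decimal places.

z(H) = 0.1764
z(FA) = -0.9154
ln β = −½·[z(H)² − z(FA)²] = −0.5 × (0.0311 − 0.8380) = 0.40345

ln β = 0.403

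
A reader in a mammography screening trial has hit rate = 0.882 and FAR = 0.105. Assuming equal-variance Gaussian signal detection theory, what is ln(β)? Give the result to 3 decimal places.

ln β = 0.084

z(H) = 1.1850
z(FA) = -1.2536
ln β = −½·[z(H)² − z(FA)²] = −0.5 × (1.4042 − 1.5715) = 0.08365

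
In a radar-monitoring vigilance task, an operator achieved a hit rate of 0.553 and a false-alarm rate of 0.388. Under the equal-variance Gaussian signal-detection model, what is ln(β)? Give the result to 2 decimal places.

ln β = 0.03

z(H) = z(0.553) = 0.133
z(FA) = z(0.388) = -0.285
ln β = −½·[z(H)² − z(FA)²] = −0.5 × (0.018 − 0.081) = 0.0315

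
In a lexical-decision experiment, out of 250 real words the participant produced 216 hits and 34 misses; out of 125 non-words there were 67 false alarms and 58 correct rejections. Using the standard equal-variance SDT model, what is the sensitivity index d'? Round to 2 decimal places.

H = 216/250 = 0.8640
FA = 67/125 = 0.5360
z(0.8640) = 1.098, z(0.5360) = 0.090
d' = z(H) − z(FA) = 1.098 − 0.090 = 1.008

d' = 1.01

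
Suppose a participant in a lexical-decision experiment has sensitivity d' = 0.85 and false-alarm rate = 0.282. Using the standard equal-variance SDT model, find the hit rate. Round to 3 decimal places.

hit rate = 0.608

z(false-alarm rate) = z(0.282) = -0.5769
z(H) = z(FA) + d' = -0.5769 + 0.85 = 0.2731
hit rate = Φ(0.2731) = 0.6076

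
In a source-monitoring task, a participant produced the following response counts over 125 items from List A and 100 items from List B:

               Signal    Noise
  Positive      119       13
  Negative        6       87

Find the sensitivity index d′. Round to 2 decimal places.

H = 119/125 = 0.9520
FA = 13/100 = 0.1300
z(H) = 1.665
z(FA) = -1.126
d' = z(H) − z(FA) = 1.665 − (-1.126) = 2.791

d′ = 2.79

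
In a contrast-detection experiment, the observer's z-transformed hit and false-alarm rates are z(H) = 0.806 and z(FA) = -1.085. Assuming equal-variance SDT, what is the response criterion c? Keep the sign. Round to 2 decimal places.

c = −½·[z(H) + z(FA)] = −½·(0.806 + (-1.085)) = 0.1395

c = 0.14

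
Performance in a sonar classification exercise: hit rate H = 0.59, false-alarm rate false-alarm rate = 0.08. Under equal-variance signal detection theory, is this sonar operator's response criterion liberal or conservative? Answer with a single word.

z(H) = 0.228, z(FA) = -1.405
c = −½·(z(H) + z(FA)) = 0.5885
c > 0 → conservative criterion (biased toward responding “no”).

conservative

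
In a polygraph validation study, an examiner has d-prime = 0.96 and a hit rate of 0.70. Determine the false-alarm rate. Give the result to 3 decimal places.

false-alarm rate = 0.332

z(hit rate) = z(0.70) = 0.5244
z(FA) = z(H) − d' = 0.5244 − 0.96 = -0.4356
false-alarm rate = Φ(-0.4356) = 0.3316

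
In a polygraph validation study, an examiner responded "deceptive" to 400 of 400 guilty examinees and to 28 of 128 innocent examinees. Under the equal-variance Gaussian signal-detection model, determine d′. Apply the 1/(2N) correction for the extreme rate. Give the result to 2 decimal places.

d′ = 3.80

The hit rate is 400/400 = 1, so apply the 1/(2N) correction: H → 1 − 1/(2·400) = 0.99875.
z(H) = z(0.99875) = 3.023
z(FA) = z(0.21875) = -0.776
d' = 3.023 − (-0.776) = 3.799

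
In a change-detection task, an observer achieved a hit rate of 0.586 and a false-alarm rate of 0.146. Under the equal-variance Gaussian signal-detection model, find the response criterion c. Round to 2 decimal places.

c = 0.42

z(0.586) = 0.2173, z(0.146) = -1.0537
c = −½·[z(H) + z(FA)] = −0.5 × (0.2173 + (-1.0537)) = 0.4182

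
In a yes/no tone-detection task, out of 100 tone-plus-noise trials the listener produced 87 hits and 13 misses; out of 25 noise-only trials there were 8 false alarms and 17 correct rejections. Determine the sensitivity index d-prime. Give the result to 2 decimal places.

H = 87/100 = 0.8700
FA = 8/25 = 0.3200
z(H) = z(0.8700) = 1.126
z(FA) = z(0.3200) = -0.468
d' = z(H) − z(FA) = 1.126 − (-0.468) = 1.594

d-prime = 1.59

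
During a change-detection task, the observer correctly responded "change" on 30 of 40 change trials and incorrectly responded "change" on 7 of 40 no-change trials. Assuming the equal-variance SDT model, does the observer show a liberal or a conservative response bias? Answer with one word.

z(H) = 0.674, z(FA) = -0.935
c = −½·(z(H) + z(FA)) = 0.1305
c > 0 → conservative criterion (biased toward responding “no”).

conservative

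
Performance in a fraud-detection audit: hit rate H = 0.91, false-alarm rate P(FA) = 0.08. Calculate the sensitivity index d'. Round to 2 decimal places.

z(H) = 1.341
z(FA) = -1.405
d' = z(H) − z(FA) = 1.341 − (-1.405) = 2.746

d' = 2.75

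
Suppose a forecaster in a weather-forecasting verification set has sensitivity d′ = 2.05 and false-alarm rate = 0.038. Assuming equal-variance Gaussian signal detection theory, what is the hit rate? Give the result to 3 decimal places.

z(false-alarm rate) = z(0.038) = -1.7744
z(H) = z(FA) + d' = -1.7744 + 2.05 = 0.2756
hit rate = Φ(0.2756) = 0.6086

hit rate = 0.609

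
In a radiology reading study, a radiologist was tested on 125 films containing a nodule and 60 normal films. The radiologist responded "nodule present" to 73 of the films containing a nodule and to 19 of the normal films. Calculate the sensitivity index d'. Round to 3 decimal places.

H = 73/125 = 0.5840
FA = 19/60 = 0.3167
z(H) = z(0.5840) = 0.2121
z(FA) = z(0.3167) = -0.4769
d' = z(H) − z(FA) = 0.2121 − (-0.4769) = 0.6890

d' = 0.689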